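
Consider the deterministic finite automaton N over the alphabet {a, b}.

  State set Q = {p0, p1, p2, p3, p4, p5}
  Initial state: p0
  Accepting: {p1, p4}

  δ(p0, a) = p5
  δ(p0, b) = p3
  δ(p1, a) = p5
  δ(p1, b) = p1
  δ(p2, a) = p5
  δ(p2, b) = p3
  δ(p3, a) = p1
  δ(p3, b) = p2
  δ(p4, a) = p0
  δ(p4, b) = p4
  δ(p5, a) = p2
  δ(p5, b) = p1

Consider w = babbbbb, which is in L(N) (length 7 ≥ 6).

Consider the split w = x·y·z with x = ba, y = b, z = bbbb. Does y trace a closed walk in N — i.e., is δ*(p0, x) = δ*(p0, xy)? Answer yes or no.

yes

State sequence: p0 -b-> p3 -a-> p1 -b-> p1

After x (step 2): p1. After xy (step 3): p1.
They match, so y = b drives N around a cycle from p1 back to itself; pumping y any number of times keeps N in p1 before reading z, and xyⁱz ∈ L(N) for every i ≥ 0.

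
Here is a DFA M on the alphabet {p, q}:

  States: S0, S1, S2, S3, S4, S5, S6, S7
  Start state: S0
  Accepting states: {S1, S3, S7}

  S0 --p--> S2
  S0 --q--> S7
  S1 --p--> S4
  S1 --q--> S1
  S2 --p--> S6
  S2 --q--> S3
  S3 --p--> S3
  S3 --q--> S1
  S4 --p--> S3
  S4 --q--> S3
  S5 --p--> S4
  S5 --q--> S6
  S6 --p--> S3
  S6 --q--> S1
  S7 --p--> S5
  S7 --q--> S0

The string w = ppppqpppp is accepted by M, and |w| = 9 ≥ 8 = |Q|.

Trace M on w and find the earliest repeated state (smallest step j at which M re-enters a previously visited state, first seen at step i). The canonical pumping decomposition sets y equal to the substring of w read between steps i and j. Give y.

State sequence: S0 -p-> S2 -p-> S6 -p-> S3 -p-> S3 -q-> S1 -p-> S4 -p-> S3 -p-> S3 -p-> S3
First repeat at step 4: S3 was already visited.

So i = 3, j = 4, giving x = w[0:3] = ppp, y = w[3:4] = p, z = w[4:9] = qpppp.
Check: |xy| = 4 ≤ 8 and |y| = 1 ≥ 1. Reading y takes M from S3 back to S3, so every xyⁱz is accepted.
The DFA has 8 states, so the proof of the pumping lemma guarantees a repeated state among the first 8+1 visited; the segment between the two visits is the pumpable y.

p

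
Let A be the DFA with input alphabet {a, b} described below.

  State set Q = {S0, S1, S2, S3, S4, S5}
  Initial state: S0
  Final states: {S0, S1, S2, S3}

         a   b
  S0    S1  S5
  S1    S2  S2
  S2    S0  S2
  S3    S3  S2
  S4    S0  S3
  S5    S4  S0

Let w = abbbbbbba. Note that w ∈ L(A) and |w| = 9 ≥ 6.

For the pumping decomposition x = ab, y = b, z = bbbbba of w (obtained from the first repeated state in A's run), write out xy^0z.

abbbbbba

xy⁰z = xz = ab·bbbbba = abbbbbba.
Reading y = b takes A from S2 back to S2, so after x the machine is still in S2, and z then leads to the accepting state S0. Hence abbbbbba ∈ L(A).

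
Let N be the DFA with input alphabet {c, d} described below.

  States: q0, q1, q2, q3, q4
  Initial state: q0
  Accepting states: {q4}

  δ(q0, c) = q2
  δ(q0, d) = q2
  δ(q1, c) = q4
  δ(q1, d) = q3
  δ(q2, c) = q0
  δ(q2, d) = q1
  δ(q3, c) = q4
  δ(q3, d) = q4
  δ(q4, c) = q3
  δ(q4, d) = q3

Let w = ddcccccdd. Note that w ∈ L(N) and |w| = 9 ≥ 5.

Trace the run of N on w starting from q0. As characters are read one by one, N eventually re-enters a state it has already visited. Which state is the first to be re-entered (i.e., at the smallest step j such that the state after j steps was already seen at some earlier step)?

q4

Run of N on w = d d c c c c c d d:
  step 0: q0  (start)
  step 1: q2  (read d: q0→q2)
  step 2: q1  (read d: q2→q1)
  step 3: q4  (read c: q1→q4)
  step 4: q3  (read c: q4→q3)
  step 5: q4  (read c: q3→q4)   ← first repeat (q4 seen earlier)
  step 6: q3  (read c: q4→q3)
  step 7: q4  (read c: q3→q4)
  step 8: q3  (read d: q4→q3)
  step 9: q4  (read d: q3→q4)

The earliest repeat is at step j = 5: N is in q4, which it already visited at step i = 3.
Since N has 5 states, any run of length ≥ 5 visits 5+1 states, so by pigeonhole some state repeats within the first 5 steps — that repeat gives the pumpable loop.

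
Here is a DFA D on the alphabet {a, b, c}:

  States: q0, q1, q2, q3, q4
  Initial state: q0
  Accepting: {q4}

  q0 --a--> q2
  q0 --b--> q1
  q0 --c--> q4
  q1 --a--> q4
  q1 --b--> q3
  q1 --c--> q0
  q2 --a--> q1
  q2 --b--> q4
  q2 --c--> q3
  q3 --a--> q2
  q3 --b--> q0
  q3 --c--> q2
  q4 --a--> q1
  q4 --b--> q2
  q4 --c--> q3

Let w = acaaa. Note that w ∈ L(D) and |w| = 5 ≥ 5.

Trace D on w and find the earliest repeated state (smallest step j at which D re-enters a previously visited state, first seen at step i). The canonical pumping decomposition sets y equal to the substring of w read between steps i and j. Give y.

Run of D on w = a c a a a:
  step 0: q0  (start)
  step 1: q2  (read a: q0→q2)
  step 2: q3  (read c: q2→q3)
  step 3: q2  (read a: q3→q2)   ← first repeat (q2 seen earlier)
  step 4: q1  (read a: q2→q1)
  step 5: q4  (read a: q1→q4)

So i = 1, j = 3, giving x = w[0:1] = a, y = w[1:3] = ca, z = w[3:5] = aa.
Check: |xy| = 3 ≤ 5 and |y| = 2 ≥ 1. Reading y takes D from q2 back to q2, so every xyⁱz is accepted.

ca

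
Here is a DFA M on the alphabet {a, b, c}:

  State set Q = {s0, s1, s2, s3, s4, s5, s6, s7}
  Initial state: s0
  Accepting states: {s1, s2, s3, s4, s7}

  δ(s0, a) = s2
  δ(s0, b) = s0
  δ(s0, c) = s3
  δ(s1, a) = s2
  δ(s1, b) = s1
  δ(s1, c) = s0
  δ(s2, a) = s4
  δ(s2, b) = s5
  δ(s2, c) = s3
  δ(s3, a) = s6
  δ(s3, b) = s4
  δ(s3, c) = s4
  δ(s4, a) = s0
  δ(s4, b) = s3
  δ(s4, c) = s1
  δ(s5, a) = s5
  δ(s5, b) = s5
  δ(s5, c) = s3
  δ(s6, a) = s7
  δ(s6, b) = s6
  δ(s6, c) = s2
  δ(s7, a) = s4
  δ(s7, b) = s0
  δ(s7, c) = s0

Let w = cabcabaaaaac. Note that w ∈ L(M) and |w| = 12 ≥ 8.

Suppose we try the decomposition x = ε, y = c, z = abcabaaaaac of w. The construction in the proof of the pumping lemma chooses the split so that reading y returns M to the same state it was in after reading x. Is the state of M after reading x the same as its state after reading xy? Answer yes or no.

no

Run of M on the first 1 characters of w = c:
  step 0: s0  (start)
  step 1: s3  (read c: s0→s3)

After x (step 0): s0. After xy (step 1): s3.
They differ (s0 ≠ s3), so y is not a cycle from the state after x; this split is not the one the pumping-lemma construction produces, and pumping y need not keep the string in L(M).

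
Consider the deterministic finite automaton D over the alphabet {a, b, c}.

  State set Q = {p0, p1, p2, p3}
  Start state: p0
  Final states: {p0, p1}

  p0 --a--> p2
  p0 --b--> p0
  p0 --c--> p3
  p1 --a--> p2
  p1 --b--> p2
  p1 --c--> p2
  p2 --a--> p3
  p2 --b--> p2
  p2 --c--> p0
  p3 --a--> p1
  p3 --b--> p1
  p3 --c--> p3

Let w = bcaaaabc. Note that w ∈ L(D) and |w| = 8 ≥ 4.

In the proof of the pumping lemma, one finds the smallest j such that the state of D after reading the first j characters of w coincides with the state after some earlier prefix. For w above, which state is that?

p0

State sequence: p0 -b-> p0 -c-> p3 -a-> p1 -a-> p2 -a-> p3 -a-> p1 -b-> p2 -c-> p0
First repeat at step 1: p0 was already visited.

The earliest repeat is at step j = 1: D is in p0, which it already visited at step i = 0.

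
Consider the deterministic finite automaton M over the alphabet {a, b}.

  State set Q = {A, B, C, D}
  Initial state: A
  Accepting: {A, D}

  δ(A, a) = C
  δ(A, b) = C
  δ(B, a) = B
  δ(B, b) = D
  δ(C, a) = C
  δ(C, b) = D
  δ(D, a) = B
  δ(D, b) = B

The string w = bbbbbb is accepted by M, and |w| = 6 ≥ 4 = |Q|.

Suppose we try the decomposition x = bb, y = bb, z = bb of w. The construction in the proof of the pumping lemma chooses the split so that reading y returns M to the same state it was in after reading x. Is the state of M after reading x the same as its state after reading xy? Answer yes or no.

Run of M on the first 4 characters of w = b b b b:
  step 0: A  (start)
  step 1: C  (read b: A→C)
  step 2: D  (read b: C→D)
  step 3: B  (read b: D→B)
  step 4: D  (read b: B→D)

After x (step 2): D. After xy (step 4): D.
They match, so y = bb drives M around a cycle from D back to itself; pumping y any number of times keeps M in D before reading z, and xyⁱz ∈ L(M) for every i ≥ 0.

yes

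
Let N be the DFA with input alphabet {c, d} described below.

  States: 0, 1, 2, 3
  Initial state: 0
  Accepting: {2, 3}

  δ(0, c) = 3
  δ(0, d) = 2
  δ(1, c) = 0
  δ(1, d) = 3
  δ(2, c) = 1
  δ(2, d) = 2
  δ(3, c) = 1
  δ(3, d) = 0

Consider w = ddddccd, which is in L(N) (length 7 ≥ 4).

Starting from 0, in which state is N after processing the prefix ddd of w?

2

Run of N on the first 3 characters of w = d d d:
  step 0: 0  (start)
  step 1: 2  (read d: 0→2)
  step 2: 2  (read d: 2→2)
  step 3: 2  (read d: 2→2)

After reading 3 characters, N is in state 2.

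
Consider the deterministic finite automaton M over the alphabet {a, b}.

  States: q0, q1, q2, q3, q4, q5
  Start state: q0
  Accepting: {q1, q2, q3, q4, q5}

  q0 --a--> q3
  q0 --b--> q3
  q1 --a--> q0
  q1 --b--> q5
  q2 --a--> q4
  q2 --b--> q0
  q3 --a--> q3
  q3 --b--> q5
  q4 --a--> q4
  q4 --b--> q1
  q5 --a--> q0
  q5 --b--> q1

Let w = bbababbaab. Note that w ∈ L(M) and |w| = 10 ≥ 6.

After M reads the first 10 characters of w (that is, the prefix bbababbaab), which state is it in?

q5

Run of M on the first 10 characters of w = b b a b a b b a a b:
  step 0: q0  (start)
  step 1: q3  (read b: q0→q3)
  step 2: q5  (read b: q3→q5)
  step 3: q0  (read a: q5→q0)
  step 4: q3  (read b: q0→q3)
  step 5: q3  (read a: q3→q3)
  step 6: q5  (read b: q3→q5)
  step 7: q1  (read b: q5→q1)
  step 8: q0  (read a: q1→q0)
  step 9: q3  (read a: q0→q3)
  step 10: q5  (read b: q3→q5)

After reading 10 characters, M is in state q5.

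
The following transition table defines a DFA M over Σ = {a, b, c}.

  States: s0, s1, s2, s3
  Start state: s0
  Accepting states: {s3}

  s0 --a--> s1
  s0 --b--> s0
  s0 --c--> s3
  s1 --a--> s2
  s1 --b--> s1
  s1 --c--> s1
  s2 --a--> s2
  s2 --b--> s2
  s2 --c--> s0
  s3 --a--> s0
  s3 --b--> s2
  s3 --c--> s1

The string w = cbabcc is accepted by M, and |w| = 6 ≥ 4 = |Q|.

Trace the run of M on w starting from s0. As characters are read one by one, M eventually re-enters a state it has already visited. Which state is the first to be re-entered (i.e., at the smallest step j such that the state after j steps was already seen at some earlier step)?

Run of M on w = c b a b c c:
  step 0: s0  (start)
  step 1: s3  (read c: s0→s3)
  step 2: s2  (read b: s3→s2)
  step 3: s2  (read a: s2→s2)   ← first repeat (s2 seen earlier)
  step 4: s2  (read b: s2→s2)
  step 5: s0  (read c: s2→s0)
  step 6: s3  (read c: s0→s3)

The earliest repeat is at step j = 3: M is in s2, which it already visited at step i = 2.
The DFA has 4 states, so the proof of the pumping lemma guarantees a repeated state among the first 4+1 visited; the segment between the two visits is the pumpable y.

s2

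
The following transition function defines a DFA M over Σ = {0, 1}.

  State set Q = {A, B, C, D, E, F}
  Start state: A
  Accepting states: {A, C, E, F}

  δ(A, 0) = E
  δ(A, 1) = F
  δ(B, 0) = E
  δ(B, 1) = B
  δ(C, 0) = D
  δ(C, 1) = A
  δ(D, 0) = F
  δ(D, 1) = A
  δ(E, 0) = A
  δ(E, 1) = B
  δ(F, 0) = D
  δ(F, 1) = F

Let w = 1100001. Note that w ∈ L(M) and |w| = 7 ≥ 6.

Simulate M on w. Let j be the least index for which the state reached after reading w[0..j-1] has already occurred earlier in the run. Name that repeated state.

F

Run of M on w = 1 1 0 0 0 0 1:
  step 0: A  (start)
  step 1: F  (read 1: A→F)
  step 2: F  (read 1: F→F)   ← first repeat (F seen earlier)
  step 3: D  (read 0: F→D)
  step 4: F  (read 0: D→F)
  step 5: D  (read 0: F→D)
  step 6: F  (read 0: D→F)
  step 7: F  (read 1: F→F)

The earliest repeat is at step j = 2: M is in F, which it already visited at step i = 1.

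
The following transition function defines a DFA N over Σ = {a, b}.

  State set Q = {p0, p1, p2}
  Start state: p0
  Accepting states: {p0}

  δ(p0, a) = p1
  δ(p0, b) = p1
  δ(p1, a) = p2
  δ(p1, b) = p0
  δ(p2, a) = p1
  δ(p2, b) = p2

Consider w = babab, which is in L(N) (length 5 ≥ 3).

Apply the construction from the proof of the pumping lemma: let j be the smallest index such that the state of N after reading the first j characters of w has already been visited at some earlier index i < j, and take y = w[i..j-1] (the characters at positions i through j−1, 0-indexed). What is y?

b

State sequence: p0 -b-> p1 -a-> p2 -b-> p2 -a-> p1 -b-> p0
First repeat at step 3: p2 was already visited.

So i = 2, j = 3, giving x = w[0:2] = ba, y = w[2:3] = b, z = w[3:5] = ab.
Check: |xy| = 3 ≤ 3 and |y| = 1 ≥ 1. Reading y takes N from p2 back to p2, so every xyⁱz is accepted.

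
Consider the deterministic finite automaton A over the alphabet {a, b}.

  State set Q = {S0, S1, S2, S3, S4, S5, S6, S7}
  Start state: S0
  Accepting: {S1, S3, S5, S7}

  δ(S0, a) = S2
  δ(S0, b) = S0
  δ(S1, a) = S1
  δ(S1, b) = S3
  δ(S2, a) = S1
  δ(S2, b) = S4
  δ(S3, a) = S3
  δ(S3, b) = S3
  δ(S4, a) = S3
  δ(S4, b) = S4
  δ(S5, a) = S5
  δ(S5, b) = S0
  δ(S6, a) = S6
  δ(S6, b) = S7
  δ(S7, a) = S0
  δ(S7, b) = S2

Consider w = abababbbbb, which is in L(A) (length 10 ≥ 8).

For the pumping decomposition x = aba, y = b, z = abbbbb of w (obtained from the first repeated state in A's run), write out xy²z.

xy^2z = aba·b·b·abbbbb = ababbabbbbb.
Reading y = b takes A from S3 back to S3, so after x·y·y the machine is still in S3, and z then leads to the accepting state S3. Hence ababbabbbbb ∈ L(A).

ababbabbbbb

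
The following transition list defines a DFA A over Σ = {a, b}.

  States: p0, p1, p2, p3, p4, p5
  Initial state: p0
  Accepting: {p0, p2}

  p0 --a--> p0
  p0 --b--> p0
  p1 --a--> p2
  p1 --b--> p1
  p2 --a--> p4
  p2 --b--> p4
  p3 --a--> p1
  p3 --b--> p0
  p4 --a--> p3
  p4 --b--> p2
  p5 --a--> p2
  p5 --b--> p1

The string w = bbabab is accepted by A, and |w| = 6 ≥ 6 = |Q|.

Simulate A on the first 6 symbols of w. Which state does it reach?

p0

State sequence: p0 -b-> p0 -b-> p0 -a-> p0 -b-> p0 -a-> p0 -b-> p0

After reading 6 characters, A is in state p0.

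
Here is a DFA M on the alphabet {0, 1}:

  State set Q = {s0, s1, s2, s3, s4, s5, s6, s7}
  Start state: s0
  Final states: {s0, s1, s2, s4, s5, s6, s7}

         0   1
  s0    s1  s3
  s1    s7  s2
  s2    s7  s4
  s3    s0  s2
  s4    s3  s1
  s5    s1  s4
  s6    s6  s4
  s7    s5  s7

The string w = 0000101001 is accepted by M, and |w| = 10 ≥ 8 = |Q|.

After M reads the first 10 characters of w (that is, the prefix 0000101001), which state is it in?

State sequence: s0 -0-> s1 -0-> s7 -0-> s5 -0-> s1 -1-> s2 -0-> s7 -1-> s7 -0-> s5 -0-> s1 -1-> s2

After reading 10 characters, M is in state s2.
(This kind of state-tracing is the core of the pumping-lemma construction: with 8 states, pigeonhole forces a repeat within the first 8 steps.)

s2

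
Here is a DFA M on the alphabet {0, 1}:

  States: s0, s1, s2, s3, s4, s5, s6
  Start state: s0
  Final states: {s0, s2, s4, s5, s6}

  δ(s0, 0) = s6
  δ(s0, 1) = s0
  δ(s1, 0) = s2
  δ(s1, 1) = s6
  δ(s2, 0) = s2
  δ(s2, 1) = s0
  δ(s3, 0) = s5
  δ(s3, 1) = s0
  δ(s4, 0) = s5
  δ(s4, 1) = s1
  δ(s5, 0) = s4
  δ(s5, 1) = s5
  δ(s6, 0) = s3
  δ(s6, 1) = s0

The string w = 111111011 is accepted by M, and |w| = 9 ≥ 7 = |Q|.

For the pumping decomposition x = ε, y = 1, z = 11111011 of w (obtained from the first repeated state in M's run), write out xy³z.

11111111011

xy^3z = ε·1·1·1·11111011 = 11111111011.
Reading y = 1 takes M from s0 back to s0, so after x·y·y·y the machine is still in s0, and z then leads to the accepting state s0. Hence 11111111011 ∈ L(M).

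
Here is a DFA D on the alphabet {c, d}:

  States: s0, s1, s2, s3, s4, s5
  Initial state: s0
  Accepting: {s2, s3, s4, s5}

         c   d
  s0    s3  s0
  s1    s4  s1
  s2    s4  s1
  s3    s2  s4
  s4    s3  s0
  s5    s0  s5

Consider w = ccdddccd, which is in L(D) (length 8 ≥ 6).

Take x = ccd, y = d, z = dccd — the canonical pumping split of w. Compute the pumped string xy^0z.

xy⁰z = xz = ccd·dccd = ccddccd.
Reading y = d takes D from s1 back to s1, so after x the machine is still in s1, and z then leads to the accepting state s4. Hence ccddccd ∈ L(D).

ccddccd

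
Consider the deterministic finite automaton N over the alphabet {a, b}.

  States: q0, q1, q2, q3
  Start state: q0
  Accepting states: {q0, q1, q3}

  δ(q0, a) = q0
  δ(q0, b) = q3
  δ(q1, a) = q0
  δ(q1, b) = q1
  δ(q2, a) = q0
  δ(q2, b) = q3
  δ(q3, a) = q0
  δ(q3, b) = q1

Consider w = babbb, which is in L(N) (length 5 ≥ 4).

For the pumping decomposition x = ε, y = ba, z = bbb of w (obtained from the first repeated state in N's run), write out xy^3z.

xy^3z = ε·ba·ba·ba·bbb = babababbb.
Reading y = ba takes N from q0 back to q0, so after x·y·y·y the machine is still in q0, and z then leads to the accepting state q1. Hence babababbb ∈ L(N).

babababbb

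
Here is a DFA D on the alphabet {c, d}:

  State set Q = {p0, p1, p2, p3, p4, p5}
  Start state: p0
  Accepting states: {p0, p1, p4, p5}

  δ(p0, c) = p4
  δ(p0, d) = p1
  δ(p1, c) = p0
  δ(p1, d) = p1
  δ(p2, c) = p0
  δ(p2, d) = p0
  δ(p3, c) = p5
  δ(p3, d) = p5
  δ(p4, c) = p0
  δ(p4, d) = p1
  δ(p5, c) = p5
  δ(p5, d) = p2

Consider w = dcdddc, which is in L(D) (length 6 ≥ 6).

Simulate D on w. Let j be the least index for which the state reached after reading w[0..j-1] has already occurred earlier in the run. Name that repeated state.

p0

State sequence: p0 -d-> p1 -c-> p0 -d-> p1 -d-> p1 -d-> p1 -c-> p0
First repeat at step 2: p0 was already visited.

The earliest repeat is at step j = 2: D is in p0, which it already visited at step i = 0.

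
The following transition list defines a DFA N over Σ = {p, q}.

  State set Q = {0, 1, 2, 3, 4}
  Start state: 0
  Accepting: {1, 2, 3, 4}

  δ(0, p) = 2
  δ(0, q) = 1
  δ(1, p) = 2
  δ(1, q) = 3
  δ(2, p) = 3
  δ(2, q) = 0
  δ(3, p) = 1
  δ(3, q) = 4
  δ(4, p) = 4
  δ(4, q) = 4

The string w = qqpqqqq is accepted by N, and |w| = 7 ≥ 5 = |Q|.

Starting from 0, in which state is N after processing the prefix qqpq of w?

3

Run of N on the first 4 characters of w = q q p q:
  step 0: 0  (start)
  step 1: 1  (read q: 0→1)
  step 2: 3  (read q: 1→3)
  step 3: 1  (read p: 3→1)
  step 4: 3  (read q: 1→3)

After reading 4 characters, N is in state 3.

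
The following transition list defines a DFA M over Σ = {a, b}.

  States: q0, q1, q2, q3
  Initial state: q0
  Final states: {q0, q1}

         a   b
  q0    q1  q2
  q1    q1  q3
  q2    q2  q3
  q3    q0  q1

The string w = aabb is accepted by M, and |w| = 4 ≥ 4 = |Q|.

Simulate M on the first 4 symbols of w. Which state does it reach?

State sequence: q0 -a-> q1 -a-> q1 -b-> q3 -b-> q1

After reading 4 characters, M is in state q1.
(This kind of state-tracing is the core of the pumping-lemma construction: with 4 states, pigeonhole forces a repeat within the first 4 steps.)

q1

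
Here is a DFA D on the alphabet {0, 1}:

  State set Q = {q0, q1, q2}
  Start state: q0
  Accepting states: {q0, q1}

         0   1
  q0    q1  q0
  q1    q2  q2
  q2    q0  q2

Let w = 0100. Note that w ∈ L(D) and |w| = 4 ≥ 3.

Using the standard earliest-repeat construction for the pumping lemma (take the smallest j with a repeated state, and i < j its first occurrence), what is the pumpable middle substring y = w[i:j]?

Run of D on w = 0 1 0 0:
  step 0: q0  (start)
  step 1: q1  (read 0: q0→q1)
  step 2: q2  (read 1: q1→q2)
  step 3: q0  (read 0: q2→q0)   ← first repeat (q0 seen earlier)
  step 4: q1  (read 0: q0→q1)

So i = 0, j = 3, giving x = w[0:0] = ε, y = w[0:3] = 010, z = w[3:4] = 0.
Check: |xy| = 3 ≤ 3 and |y| = 3 ≥ 1. Reading y takes D from q0 back to q0, so every xyⁱz is accepted.

010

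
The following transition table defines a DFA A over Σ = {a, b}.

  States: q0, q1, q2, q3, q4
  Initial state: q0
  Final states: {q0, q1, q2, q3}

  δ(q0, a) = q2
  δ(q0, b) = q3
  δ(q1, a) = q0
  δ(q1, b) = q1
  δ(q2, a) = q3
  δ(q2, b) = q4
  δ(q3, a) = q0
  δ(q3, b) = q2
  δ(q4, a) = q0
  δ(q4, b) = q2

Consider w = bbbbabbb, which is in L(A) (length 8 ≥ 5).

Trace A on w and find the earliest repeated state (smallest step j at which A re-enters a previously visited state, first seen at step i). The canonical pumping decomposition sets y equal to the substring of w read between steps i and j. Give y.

bb

Run of A on w = b b b b a b b b:
  step 0: q0  (start)
  step 1: q3  (read b: q0→q3)
  step 2: q2  (read b: q3→q2)
  step 3: q4  (read b: q2→q4)
  step 4: q2  (read b: q4→q2)   ← first repeat (q2 seen earlier)
  step 5: q3  (read a: q2→q3)
  step 6: q2  (read b: q3→q2)
  step 7: q4  (read b: q2→q4)
  step 8: q2  (read b: q4→q2)

So i = 2, j = 4, giving x = w[0:2] = bb, y = w[2:4] = bb, z = w[4:8] = abbb.
Check: |xy| = 4 ≤ 5 and |y| = 2 ≥ 1. Reading y takes A from q2 back to q2, so every xyⁱz is accepted.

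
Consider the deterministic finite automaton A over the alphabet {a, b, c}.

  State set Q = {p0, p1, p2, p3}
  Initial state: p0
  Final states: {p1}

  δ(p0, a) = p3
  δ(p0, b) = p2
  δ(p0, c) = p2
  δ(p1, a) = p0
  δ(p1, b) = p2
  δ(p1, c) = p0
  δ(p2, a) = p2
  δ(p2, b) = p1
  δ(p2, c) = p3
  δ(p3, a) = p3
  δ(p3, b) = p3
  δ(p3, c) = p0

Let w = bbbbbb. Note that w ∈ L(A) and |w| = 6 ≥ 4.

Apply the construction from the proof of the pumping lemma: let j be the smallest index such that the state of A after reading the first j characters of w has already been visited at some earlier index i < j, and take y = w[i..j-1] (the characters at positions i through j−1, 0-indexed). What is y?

Run of A on w = b b b b b b:
  step 0: p0  (start)
  step 1: p2  (read b: p0→p2)
  step 2: p1  (read b: p2→p1)
  step 3: p2  (read b: p1→p2)   ← first repeat (p2 seen earlier)
  step 4: p1  (read b: p2→p1)
  step 5: p2  (read b: p1→p2)
  step 6: p1  (read b: p2→p1)

So i = 1, j = 3, giving x = w[0:1] = b, y = w[1:3] = bb, z = w[3:6] = bbb.
Check: |xy| = 3 ≤ 4 and |y| = 2 ≥ 1. Reading y takes A from p2 back to p2, so every xyⁱz is accepted.
With |Q| = 4, pigeonhole forces a state repeat no later than step 4; the substring read between the first and second visits to that state can be pumped.

bb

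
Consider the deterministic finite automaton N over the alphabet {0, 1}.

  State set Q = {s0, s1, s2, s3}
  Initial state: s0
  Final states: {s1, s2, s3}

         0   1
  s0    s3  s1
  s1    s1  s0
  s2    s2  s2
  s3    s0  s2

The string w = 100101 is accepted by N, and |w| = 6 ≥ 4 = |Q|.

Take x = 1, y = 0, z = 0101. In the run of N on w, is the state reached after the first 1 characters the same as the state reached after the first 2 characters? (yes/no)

yes

State sequence: s0 -1-> s1 -0-> s1

After x (step 1): s1. After xy (step 2): s1.
They match, so y = 0 drives N around a cycle from s1 back to itself; pumping y any number of times keeps N in s1 before reading z, and xyⁱz ∈ L(N) for every i ≥ 0.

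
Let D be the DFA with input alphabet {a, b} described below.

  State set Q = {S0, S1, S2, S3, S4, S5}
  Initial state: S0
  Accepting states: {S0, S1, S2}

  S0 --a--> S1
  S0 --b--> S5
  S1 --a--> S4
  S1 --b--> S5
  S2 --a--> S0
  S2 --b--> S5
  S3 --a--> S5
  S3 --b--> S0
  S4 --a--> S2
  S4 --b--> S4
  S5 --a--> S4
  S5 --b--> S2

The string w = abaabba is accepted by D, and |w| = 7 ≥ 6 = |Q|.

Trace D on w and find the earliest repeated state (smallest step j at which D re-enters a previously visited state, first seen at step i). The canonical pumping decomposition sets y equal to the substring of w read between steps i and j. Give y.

aab

Run of D on w = a b a a b b a:
  step 0: S0  (start)
  step 1: S1  (read a: S0→S1)
  step 2: S5  (read b: S1→S5)
  step 3: S4  (read a: S5→S4)
  step 4: S2  (read a: S4→S2)
  step 5: S5  (read b: S2→S5)   ← first repeat (S5 seen earlier)
  step 6: S2  (read b: S5→S2)
  step 7: S0  (read a: S2→S0)

So i = 2, j = 5, giving x = w[0:2] = ab, y = w[2:5] = aab, z = w[5:7] = ba.
Check: |xy| = 5 ≤ 6 and |y| = 3 ≥ 1. Reading y takes D from S5 back to S5, so every xyⁱz is accepted.
Pumping length from the standard proof: p = 6 (the number of states). The repeated state found above gives |xy| = j ≤ 6 and |y| = j − i ≥ 1.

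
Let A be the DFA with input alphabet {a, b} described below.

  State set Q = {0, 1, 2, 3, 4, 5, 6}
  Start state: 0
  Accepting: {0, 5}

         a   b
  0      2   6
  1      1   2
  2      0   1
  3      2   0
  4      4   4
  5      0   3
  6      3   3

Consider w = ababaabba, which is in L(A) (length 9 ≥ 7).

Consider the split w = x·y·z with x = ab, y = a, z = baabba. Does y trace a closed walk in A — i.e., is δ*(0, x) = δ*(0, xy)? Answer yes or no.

State sequence: 0 -a-> 2 -b-> 1 -a-> 1

After x (step 2): 1. After xy (step 3): 1.
They match, so y = a drives A around a cycle from 1 back to itself; pumping y any number of times keeps A in 1 before reading z, and xyⁱz ∈ L(A) for every i ≥ 0.

yes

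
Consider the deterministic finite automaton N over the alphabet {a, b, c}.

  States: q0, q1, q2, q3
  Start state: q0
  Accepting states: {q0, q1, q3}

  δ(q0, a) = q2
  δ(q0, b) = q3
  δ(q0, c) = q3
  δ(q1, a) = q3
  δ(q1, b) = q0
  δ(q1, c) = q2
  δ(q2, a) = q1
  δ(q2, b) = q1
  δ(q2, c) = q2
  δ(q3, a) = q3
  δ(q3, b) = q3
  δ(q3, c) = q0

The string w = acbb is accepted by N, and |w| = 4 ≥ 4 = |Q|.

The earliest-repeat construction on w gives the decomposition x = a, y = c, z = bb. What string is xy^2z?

xy^2z = a·c·c·bb = accbb.
Reading y = c takes N from q2 back to q2, so after x·y·y the machine is still in q2, and z then leads to the accepting state q0. Hence accbb ∈ L(N).

accbb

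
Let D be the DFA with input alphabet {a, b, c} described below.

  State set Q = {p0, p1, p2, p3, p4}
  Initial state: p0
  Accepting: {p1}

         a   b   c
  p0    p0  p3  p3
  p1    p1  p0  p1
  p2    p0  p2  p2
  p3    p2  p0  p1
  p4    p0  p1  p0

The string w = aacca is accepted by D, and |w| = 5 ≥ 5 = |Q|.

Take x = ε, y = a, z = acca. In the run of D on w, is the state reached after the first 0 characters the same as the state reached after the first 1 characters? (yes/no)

yes

Run of D on the first 1 characters of w = a:
  step 0: p0  (start)
  step 1: p0  (read a: p0→p0)

After x (step 0): p0. After xy (step 1): p0.
They match, so y = a drives D around a cycle from p0 back to itself; pumping y any number of times keeps D in p0 before reading z, and xyⁱz ∈ L(D) for every i ≥ 0.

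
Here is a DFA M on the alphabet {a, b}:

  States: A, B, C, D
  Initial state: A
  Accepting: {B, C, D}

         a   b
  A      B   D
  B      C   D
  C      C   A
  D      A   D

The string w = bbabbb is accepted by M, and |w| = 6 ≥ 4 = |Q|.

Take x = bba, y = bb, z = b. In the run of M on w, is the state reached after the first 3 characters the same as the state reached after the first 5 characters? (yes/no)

Run of M on the first 5 characters of w = b b a b b:
  step 0: A  (start)
  step 1: D  (read b: A→D)
  step 2: D  (read b: D→D)
  step 3: A  (read a: D→A)
  step 4: D  (read b: A→D)
  step 5: D  (read b: D→D)

After x (step 3): A. After xy (step 5): D.
They differ (A ≠ D), so y is not a cycle from the state after x; this split is not the one the pumping-lemma construction produces, and pumping y need not keep the string in L(M).

no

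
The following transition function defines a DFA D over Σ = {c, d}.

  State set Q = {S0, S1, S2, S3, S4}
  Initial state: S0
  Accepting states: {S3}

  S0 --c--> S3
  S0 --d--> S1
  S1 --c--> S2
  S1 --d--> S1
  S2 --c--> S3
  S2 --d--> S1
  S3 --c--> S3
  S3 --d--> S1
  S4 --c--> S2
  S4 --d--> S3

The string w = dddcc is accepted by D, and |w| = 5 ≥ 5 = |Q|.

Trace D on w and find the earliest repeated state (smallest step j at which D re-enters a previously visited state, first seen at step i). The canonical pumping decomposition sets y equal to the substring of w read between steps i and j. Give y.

State sequence: S0 -d-> S1 -d-> S1 -d-> S1 -c-> S2 -c-> S3
First repeat at step 2: S1 was already visited.

So i = 1, j = 2, giving x = w[0:1] = d, y = w[1:2] = d, z = w[2:5] = dcc.
Check: |xy| = 2 ≤ 5 and |y| = 1 ≥ 1. Reading y takes D from S1 back to S1, so every xyⁱz is accepted.
Pumping length from the standard proof: p = 5 (the number of states). The repeated state found above gives |xy| = j ≤ 5 and |y| = j − i ≥ 1.

d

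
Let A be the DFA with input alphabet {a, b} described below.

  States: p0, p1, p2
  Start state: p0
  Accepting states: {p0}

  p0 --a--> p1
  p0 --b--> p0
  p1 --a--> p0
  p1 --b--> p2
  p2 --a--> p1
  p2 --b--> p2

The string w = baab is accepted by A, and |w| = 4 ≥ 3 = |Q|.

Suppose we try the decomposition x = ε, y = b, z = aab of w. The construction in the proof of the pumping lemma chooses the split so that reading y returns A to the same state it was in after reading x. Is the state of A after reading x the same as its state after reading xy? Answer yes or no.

Run of A on the first 1 characters of w = b:
  step 0: p0  (start)
  step 1: p0  (read b: p0→p0)

After x (step 0): p0. After xy (step 1): p0.
They match, so y = b drives A around a cycle from p0 back to itself; pumping y any number of times keeps A in p0 before reading z, and xyⁱz ∈ L(A) for every i ≥ 0.

yes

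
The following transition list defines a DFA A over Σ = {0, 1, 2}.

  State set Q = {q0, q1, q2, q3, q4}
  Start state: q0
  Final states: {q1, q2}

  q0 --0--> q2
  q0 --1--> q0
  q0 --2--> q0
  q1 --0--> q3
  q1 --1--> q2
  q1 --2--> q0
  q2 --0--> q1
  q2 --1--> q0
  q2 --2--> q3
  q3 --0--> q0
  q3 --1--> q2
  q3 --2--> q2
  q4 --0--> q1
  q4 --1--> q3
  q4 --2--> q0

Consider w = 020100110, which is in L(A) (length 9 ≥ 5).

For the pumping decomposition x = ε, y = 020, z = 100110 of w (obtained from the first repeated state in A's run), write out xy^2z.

020020100110

xy^2z = ε·020·020·100110 = 020020100110.
Reading y = 020 takes A from q0 back to q0, so after x·y·y the machine is still in q0, and z then leads to the accepting state q2. Hence 020020100110 ∈ L(A).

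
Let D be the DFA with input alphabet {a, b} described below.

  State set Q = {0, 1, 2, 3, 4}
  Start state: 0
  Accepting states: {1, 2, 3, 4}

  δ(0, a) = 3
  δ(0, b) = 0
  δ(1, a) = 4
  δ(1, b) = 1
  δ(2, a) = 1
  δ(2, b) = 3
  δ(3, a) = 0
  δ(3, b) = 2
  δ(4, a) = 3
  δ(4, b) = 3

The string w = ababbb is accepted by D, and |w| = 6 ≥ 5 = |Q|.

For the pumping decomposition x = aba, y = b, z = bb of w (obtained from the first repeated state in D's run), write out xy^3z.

ababbbbb

xy^3z = aba·b·b·b·bb = ababbbbb.
Reading y = b takes D from 1 back to 1, so after x·y·y·y the machine is still in 1, and z then leads to the accepting state 1. Hence ababbbbb ∈ L(D).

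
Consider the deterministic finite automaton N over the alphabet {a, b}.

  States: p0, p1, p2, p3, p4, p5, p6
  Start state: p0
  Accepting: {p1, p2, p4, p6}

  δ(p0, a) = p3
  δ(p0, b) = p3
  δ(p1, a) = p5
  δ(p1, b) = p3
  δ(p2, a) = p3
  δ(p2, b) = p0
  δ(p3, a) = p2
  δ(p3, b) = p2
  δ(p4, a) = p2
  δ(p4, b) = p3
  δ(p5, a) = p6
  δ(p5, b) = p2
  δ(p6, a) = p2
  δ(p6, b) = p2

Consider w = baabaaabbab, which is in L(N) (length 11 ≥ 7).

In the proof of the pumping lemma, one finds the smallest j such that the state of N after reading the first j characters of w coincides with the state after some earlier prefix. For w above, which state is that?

p3

State sequence: p0 -b-> p3 -a-> p2 -a-> p3 -b-> p2 -a-> p3 -a-> p2 -a-> p3 -b-> p2 -b-> p0 -a-> p3 -b-> p2
First repeat at step 3: p3 was already visited.

The earliest repeat is at step j = 3: N is in p3, which it already visited at step i = 1.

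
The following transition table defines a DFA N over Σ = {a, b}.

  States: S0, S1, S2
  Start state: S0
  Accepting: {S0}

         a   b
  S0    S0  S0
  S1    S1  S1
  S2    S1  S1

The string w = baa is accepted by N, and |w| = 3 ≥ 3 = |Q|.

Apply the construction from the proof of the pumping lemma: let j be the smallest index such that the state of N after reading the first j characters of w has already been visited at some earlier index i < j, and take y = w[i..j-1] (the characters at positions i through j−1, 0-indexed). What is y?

b

Run of N on w = b a a:
  step 0: S0  (start)
  step 1: S0  (read b: S0→S0)   ← first repeat (S0 seen earlier)
  step 2: S0  (read a: S0→S0)
  step 3: S0  (read a: S0→S0)

So i = 0, j = 1, giving x = w[0:0] = ε, y = w[0:1] = b, z = w[1:3] = aa.
Check: |xy| = 1 ≤ 3 and |y| = 1 ≥ 1. Reading y takes N from S0 back to S0, so every xyⁱz is accepted.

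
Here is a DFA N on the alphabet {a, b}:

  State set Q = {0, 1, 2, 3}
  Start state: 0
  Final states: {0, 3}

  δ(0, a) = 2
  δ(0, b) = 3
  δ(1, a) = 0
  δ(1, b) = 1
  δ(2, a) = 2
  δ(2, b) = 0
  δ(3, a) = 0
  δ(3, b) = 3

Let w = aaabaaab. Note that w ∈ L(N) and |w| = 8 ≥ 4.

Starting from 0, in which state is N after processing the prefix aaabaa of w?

2

State sequence: 0 -a-> 2 -a-> 2 -a-> 2 -b-> 0 -a-> 2 -a-> 2

After reading 6 characters, N is in state 2.
(This kind of state-tracing is the core of the pumping-lemma construction: with 4 states, pigeonhole forces a repeat within the first 4 steps.)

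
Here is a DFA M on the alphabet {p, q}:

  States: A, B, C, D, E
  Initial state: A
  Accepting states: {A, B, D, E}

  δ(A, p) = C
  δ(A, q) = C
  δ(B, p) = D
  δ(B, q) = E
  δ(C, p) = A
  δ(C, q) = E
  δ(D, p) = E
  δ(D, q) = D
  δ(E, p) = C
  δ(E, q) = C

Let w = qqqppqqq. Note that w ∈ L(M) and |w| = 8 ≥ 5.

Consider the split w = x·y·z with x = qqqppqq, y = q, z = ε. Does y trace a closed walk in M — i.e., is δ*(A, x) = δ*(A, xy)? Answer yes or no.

no

State sequence: A -q-> C -q-> E -q-> C -p-> A -p-> C -q-> E -q-> C -q-> E

After x (step 7): C. After xy (step 8): E.
They differ (C ≠ E), so y is not a cycle from the state after x; this split is not the one the pumping-lemma construction produces, and pumping y need not keep the string in L(M).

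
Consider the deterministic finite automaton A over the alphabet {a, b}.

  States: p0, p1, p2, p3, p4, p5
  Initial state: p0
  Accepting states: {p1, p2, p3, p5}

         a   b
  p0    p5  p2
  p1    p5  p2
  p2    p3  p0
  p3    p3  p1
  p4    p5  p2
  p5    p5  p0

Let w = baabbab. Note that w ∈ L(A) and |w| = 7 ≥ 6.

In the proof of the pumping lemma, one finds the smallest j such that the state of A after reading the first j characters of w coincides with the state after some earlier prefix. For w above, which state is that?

State sequence: p0 -b-> p2 -a-> p3 -a-> p3 -b-> p1 -b-> p2 -a-> p3 -b-> p1
First repeat at step 3: p3 was already visited.

The earliest repeat is at step j = 3: A is in p3, which it already visited at step i = 2.
The DFA has 6 states, so the proof of the pumping lemma guarantees a repeated state among the first 6+1 visited; the segment between the two visits is the pumpable y.

p3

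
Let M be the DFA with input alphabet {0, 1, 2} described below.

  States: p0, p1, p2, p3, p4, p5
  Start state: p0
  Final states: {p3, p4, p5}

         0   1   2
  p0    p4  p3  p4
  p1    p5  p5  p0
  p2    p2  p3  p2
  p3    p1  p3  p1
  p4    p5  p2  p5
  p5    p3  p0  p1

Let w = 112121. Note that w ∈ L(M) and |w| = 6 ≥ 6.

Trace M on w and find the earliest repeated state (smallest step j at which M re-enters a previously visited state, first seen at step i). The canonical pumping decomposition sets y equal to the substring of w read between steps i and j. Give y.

State sequence: p0 -1-> p3 -1-> p3 -2-> p1 -1-> p5 -2-> p1 -1-> p5
First repeat at step 2: p3 was already visited.

So i = 1, j = 2, giving x = w[0:1] = 1, y = w[1:2] = 1, z = w[2:6] = 2121.
Check: |xy| = 2 ≤ 6 and |y| = 1 ≥ 1. Reading y takes M from p3 back to p3, so every xyⁱz is accepted.

1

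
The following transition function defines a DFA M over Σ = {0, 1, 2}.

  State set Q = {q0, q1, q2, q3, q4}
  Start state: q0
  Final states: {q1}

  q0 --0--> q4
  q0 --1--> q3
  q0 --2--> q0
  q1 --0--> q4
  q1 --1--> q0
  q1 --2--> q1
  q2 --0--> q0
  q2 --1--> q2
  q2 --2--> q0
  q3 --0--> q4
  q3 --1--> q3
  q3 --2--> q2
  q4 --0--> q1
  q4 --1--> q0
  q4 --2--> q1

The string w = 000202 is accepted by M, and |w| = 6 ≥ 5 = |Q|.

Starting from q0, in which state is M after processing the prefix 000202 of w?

q1

Run of M on the first 6 characters of w = 0 0 0 2 0 2:
  step 0: q0  (start)
  step 1: q4  (read 0: q0→q4)
  step 2: q1  (read 0: q4→q1)
  step 3: q4  (read 0: q1→q4)
  step 4: q1  (read 2: q4→q1)
  step 5: q4  (read 0: q1→q4)
  step 6: q1  (read 2: q4→q1)

After reading 6 characters, M is in state q1.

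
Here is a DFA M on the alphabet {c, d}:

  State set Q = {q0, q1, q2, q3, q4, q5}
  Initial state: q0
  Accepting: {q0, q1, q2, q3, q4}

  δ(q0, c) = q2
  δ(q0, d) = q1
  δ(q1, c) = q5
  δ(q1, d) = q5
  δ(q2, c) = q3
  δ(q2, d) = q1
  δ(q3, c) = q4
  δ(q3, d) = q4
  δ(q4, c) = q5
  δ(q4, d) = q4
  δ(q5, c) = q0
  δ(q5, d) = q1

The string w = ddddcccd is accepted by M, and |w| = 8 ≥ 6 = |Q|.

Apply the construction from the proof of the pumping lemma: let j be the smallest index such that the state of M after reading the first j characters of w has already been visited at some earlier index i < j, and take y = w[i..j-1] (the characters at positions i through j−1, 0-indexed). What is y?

State sequence: q0 -d-> q1 -d-> q5 -d-> q1 -d-> q5 -c-> q0 -c-> q2 -c-> q3 -d-> q4
First repeat at step 3: q1 was already visited.

So i = 1, j = 3, giving x = w[0:1] = d, y = w[1:3] = dd, z = w[3:8] = dcccd.
Check: |xy| = 3 ≤ 6 and |y| = 2 ≥ 1. Reading y takes M from q1 back to q1, so every xyⁱz is accepted.

dd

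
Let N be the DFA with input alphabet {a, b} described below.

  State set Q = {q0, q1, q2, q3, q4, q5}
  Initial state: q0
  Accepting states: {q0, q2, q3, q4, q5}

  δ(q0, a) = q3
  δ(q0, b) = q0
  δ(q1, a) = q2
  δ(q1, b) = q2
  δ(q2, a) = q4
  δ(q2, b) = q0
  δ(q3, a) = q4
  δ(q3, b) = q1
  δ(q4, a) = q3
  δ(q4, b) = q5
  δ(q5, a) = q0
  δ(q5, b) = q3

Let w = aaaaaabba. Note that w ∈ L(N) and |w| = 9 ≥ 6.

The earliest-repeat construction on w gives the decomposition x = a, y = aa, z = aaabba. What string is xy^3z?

xy^3z = a·aa·aa·aa·aaabba = aaaaaaaaaabba.
Reading y = aa takes N from q3 back to q3, so after x·y·y·y the machine is still in q3, and z then leads to the accepting state q4. Hence aaaaaaaaaabba ∈ L(N).

aaaaaaaaaabba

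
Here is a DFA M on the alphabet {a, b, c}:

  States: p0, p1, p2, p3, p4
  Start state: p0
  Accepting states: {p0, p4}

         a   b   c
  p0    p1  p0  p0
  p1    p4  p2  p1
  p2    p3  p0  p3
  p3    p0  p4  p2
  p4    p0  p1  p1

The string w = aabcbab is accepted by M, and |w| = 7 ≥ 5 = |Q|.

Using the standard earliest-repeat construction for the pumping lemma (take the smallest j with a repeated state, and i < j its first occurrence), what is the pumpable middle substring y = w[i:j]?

State sequence: p0 -a-> p1 -a-> p4 -b-> p1 -c-> p1 -b-> p2 -a-> p3 -b-> p4
First repeat at step 3: p1 was already visited.

So i = 1, j = 3, giving x = w[0:1] = a, y = w[1:3] = ab, z = w[3:7] = cbab.
Check: |xy| = 3 ≤ 5 and |y| = 2 ≥ 1. Reading y takes M from p1 back to p1, so every xyⁱz is accepted.
Since M has 5 states, any run of length ≥ 5 visits 5+1 states, so by pigeonhole some state repeats within the first 5 steps — that repeat gives the pumpable loop.

ab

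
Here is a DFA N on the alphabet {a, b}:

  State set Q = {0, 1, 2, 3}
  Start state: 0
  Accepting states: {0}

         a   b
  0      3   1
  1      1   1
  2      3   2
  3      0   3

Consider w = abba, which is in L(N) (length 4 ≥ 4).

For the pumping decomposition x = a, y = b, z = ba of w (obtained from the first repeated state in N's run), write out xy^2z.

xy^2z = a·b·b·ba = abbba.
Reading y = b takes N from 3 back to 3, so after x·y·y the machine is still in 3, and z then leads to the accepting state 0. Hence abbba ∈ L(N).

abbba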